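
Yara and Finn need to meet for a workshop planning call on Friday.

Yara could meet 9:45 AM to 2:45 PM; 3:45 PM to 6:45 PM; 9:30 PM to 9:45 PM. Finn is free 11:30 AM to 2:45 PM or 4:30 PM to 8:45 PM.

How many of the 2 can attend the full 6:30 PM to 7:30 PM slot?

Finn can make the full 18:30-19:30 slot — that's 1.

1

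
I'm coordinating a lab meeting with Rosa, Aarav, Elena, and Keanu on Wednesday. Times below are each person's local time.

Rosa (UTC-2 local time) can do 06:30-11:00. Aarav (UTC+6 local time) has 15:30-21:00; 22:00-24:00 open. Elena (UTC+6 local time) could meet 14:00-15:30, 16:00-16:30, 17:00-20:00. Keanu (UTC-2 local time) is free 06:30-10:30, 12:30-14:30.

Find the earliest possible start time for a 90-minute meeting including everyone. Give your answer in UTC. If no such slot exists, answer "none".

Rosa in UTC: 08:30-13:00 (add 2h to convert from UTC-2).
Aarav in UTC: 09:30-15:00, 16:00-18:00 (subtract 6h to convert from UTC+6).
Elena in UTC: 08:00-09:30, 10:00-10:30, 11:00-14:00 (subtract 6h to convert from UTC+6).
Keanu in UTC: 08:30-12:30, 14:30-16:30 (add 2h to convert from UTC-2).
Rosa ∩ Aarav: 09:30-13:00.
Rosa ∩ Aarav ∩ Elena: 10:00-10:30, 11:00-13:00.
Rosa ∩ Aarav ∩ Elena ∩ Keanu: 10:00-10:30, 11:00-12:30.
Those are the intersection windows.
The first common window of at least 90 minutes is 11:00-12:30, so the earliest start is 11:00.

11:00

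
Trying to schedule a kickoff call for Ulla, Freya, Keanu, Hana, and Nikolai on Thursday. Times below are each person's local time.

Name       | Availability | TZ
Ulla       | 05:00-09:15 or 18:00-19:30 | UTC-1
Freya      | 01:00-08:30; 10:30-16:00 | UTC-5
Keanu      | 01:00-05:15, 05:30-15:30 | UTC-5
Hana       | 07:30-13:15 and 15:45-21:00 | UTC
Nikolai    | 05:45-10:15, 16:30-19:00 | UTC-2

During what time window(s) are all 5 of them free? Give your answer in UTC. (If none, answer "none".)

Ulla in UTC: 06:00-10:15, 19:00-20:30 (add 1h to convert from UTC-1).
Freya in UTC: 06:00-13:30, 15:30-21:00 (add 5h to convert from UTC-5).
Keanu in UTC: 06:00-10:15, 10:30-20:30 (add 5h to convert from UTC-5).
Hana in UTC: 07:30-13:15, 15:45-21:00.
Nikolai in UTC: 07:45-12:15, 18:30-21:00 (add 2h to convert from UTC-2).
Ulla ∩ Freya: 06:00-10:15, 19:00-20:30.
Ulla ∩ Freya ∩ Keanu: 06:00-10:15, 19:00-20:30.
Ulla ∩ Freya ∩ Keanu ∩ Hana: 07:30-10:15, 19:00-20:30.
Ulla ∩ Freya ∩ Keanu ∩ Hana ∩ Nikolai: 07:45-10:15, 19:00-20:30.
So the common availability across everyone is 07:45-10:15, 19:00-20:30.

07:45-10:15, 19:00-20:30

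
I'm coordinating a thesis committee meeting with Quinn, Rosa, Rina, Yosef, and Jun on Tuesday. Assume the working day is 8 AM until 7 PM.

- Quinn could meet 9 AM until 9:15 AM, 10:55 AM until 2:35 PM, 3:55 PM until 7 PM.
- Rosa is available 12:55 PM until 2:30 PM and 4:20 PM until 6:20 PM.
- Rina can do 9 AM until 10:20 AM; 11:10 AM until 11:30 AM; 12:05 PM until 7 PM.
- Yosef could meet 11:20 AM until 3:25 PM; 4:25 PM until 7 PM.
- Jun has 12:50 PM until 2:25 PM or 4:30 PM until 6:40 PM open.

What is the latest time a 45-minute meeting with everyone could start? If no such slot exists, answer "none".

17:35

Quinn ∩ Rosa: 12:55-14:30, 16:20-18:20.
Quinn ∩ Rosa ∩ Rina: 12:55-14:30, 16:20-18:20.
Quinn ∩ Rosa ∩ Rina ∩ Yosef: 12:55-14:30, 16:25-18:20.
Quinn ∩ Rosa ∩ Rina ∩ Yosef ∩ Jun: 12:55-14:25, 16:30-18:20.
The last common window of at least 45 minutes is 16:30-18:20; a 45-minute meeting can start as late as 17:35 and still end by 18:20.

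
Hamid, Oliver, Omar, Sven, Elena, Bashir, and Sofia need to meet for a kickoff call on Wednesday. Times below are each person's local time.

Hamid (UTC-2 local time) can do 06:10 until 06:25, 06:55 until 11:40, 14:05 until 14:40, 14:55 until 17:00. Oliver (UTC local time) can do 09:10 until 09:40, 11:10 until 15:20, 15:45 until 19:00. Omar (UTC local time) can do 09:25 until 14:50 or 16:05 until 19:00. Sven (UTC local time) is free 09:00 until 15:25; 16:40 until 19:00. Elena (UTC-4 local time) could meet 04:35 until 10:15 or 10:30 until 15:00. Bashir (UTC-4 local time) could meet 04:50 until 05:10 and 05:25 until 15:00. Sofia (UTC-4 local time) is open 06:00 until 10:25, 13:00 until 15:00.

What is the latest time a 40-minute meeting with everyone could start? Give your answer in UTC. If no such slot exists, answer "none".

Hamid in UTC: 08:10-08:25, 08:55-13:40, 16:05-16:40, 16:55-19:00 (add 2h to convert from UTC-2).
Oliver in UTC: 09:10-09:40, 11:10-15:20, 15:45-19:00.
Omar in UTC: 09:25-14:50, 16:05-19:00.
Sven in UTC: 09:00-15:25, 16:40-19:00.
Elena in UTC: 08:35-14:15, 14:30-19:00 (add 4h to convert from UTC-4).
Bashir in UTC: 08:50-09:10, 09:25-19:00 (add 4h to convert from UTC-4).
Sofia in UTC: 10:00-14:25, 17:00-19:00 (add 4h to convert from UTC-4).
Hamid ∩ Oliver: 09:10-09:40, 11:10-13:40, 16:05-16:40, 16:55-19:00.
Hamid ∩ Oliver ∩ Omar: 09:25-09:40, 11:10-13:40, 16:05-16:40, 16:55-19:00.
Hamid ∩ Oliver ∩ Omar ∩ Sven: 09:25-09:40, 11:10-13:40, 16:55-19:00.
Hamid ∩ Oliver ∩ Omar ∩ Sven ∩ Elena: 09:25-09:40, 11:10-13:40, 16:55-19:00.
Hamid ∩ Oliver ∩ Omar ∩ Sven ∩ Elena ∩ Bashir: 09:25-09:40, 11:10-13:40, 16:55-19:00.
Hamid ∩ Oliver ∩ Omar ∩ Sven ∩ Elena ∩ Bashir ∩ Sofia: 11:10-13:40, 17:00-19:00.
Those are the intersection windows.
The last common window of at least 40 minutes is 17:00-19:00; a 40-minute meeting can start as late as 18:20 and still end by 19:00.

18:20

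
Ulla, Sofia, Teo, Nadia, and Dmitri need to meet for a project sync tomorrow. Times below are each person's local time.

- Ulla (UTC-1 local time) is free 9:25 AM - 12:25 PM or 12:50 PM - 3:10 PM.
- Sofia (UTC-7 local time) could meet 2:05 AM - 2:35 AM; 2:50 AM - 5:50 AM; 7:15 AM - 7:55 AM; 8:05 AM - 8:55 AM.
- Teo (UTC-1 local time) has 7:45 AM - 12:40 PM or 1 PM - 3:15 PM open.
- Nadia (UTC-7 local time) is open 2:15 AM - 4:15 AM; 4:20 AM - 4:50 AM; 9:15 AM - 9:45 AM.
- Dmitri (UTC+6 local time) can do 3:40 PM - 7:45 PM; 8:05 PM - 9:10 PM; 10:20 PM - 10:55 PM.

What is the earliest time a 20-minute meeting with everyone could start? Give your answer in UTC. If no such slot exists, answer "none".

Ulla in UTC: 10:25-13:25, 13:50-16:10 (add 1h to convert from UTC-1).
Sofia in UTC: 09:05-09:35, 09:50-12:50, 14:15-14:55, 15:05-15:55 (add 7h to convert from UTC-7).
Teo in UTC: 08:45-13:40, 14:00-16:15 (add 1h to convert from UTC-1).
Nadia in UTC: 09:15-11:15, 11:20-11:50, 16:15-16:45 (add 7h to convert from UTC-7).
Dmitri in UTC: 09:40-13:45, 14:05-15:10, 16:20-16:55 (subtract 6h to convert from UTC+6).
Ulla ∩ Sofia: 10:25-12:50, 14:15-14:55, 15:05-15:55.
Ulla ∩ Sofia ∩ Teo: 10:25-12:50, 14:15-14:55, 15:05-15:55.
Ulla ∩ Sofia ∩ Teo ∩ Nadia: 10:25-11:15, 11:20-11:50.
Ulla ∩ Sofia ∩ Teo ∩ Nadia ∩ Dmitri: 10:25-11:15, 11:20-11:50.
The first common window of at least 20 minutes is 10:25-11:15, so the earliest start is 10:25.

10:25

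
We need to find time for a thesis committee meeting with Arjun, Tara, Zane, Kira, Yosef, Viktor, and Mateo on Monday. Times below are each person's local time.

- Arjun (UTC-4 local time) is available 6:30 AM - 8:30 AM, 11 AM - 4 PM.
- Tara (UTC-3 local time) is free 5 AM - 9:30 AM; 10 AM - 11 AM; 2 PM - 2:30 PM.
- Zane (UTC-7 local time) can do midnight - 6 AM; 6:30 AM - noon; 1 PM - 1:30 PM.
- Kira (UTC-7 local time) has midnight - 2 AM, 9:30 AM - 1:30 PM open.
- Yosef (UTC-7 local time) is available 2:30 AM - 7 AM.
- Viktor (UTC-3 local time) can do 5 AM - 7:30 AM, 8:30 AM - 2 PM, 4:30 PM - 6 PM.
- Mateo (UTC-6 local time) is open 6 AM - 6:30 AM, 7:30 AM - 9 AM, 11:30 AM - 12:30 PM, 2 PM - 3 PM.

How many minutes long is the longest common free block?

Arjun in UTC: 10:30-12:30, 15:00-20:00 (add 4h to convert from UTC-4).
Tara in UTC: 08:00-12:30, 13:00-14:00, 17:00-17:30 (add 3h to convert from UTC-3).
Zane in UTC: 07:00-13:00, 13:30-19:00, 20:00-20:30 (add 7h to convert from UTC-7).
Kira in UTC: 07:00-09:00, 16:30-20:30 (add 7h to convert from UTC-7).
Yosef in UTC: 09:30-14:00 (add 7h to convert from UTC-7).
Viktor in UTC: 08:00-10:30, 11:30-17:00, 19:30-21:00 (add 3h to convert from UTC-3).
Mateo in UTC: 12:00-12:30, 13:30-15:00, 17:30-18:30, 20:00-21:00 (add 6h to convert from UTC-6).
Arjun ∩ Tara: 10:30-12:30, 17:00-17:30.
Arjun ∩ Tara ∩ Zane: 10:30-12:30, 17:00-17:30.
Arjun ∩ Tara ∩ Zane ∩ Kira: 17:00-17:30.
Arjun ∩ Tara ∩ Zane ∩ Kira ∩ Yosef: ∅.
Arjun ∩ Tara ∩ Zane ∩ Kira ∩ Yosef ∩ Viktor: ∅.
Arjun ∩ Tara ∩ Zane ∩ Kira ∩ Yosef ∩ Viktor ∩ Mateo: ∅.
There is no time when everyone is free.
No common window exists, so the longest block is 0 minutes.

0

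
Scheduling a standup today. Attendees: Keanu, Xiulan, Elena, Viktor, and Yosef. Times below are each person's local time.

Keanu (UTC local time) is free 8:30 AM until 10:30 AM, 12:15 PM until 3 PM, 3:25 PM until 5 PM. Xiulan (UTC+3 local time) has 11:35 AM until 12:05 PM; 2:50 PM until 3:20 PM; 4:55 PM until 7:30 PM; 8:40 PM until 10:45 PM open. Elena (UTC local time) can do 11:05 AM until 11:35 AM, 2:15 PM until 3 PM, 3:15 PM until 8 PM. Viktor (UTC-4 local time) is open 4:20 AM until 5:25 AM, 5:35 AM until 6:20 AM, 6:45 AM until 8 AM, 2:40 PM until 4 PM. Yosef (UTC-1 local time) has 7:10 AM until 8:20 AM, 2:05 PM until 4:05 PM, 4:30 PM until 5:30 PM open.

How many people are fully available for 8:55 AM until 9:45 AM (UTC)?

Keanu in UTC: 08:30-10:30, 12:15-15:00, 15:25-17:00.
Xiulan in UTC: 08:35-09:05, 11:50-12:20, 13:55-16:30, 17:40-19:45 (subtract 3h to convert from UTC+3).
Elena in UTC: 11:05-11:35, 14:15-15:00, 15:15-20:00.
Viktor in UTC: 08:20-09:25, 09:35-10:20, 10:45-12:00, 18:40-20:00 (add 4h to convert from UTC-4).
Yosef in UTC: 08:10-09:20, 15:05-17:05, 17:30-18:30 (add 1h to convert from UTC-1).
Keanu can make the full 08:55-09:45 slot — that's 1.

1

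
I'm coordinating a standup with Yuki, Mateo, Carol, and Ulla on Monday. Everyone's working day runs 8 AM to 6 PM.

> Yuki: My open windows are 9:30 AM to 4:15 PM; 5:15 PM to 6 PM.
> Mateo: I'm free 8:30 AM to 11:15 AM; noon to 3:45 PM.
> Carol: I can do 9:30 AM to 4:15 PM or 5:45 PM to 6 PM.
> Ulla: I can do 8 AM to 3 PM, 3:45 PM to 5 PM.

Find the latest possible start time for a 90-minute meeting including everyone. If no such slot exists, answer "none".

Yuki ∩ Mateo: 09:30-11:15, 12:00-15:45.
Yuki ∩ Mateo ∩ Carol: 09:30-11:15, 12:00-15:45.
Yuki ∩ Mateo ∩ Carol ∩ Ulla: 09:30-11:15, 12:00-15:00.
The last common window of at least 90 minutes is 12:00-15:00; a 90-minute meeting can start as late as 13:30 and still end by 15:00.

13:30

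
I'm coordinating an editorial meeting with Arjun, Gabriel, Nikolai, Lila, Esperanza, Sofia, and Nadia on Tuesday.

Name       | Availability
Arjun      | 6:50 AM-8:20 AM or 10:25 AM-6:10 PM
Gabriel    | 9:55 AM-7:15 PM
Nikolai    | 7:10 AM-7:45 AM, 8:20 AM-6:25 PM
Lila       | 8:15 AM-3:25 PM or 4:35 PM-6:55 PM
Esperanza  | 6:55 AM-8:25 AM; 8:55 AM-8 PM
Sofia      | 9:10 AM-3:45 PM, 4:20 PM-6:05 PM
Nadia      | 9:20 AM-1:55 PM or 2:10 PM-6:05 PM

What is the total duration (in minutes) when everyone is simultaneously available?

375

Arjun ∩ Gabriel: 10:25-18:10.
Arjun ∩ Gabriel ∩ Nikolai: 10:25-18:10.
Arjun ∩ Gabriel ∩ Nikolai ∩ Lila: 10:25-15:25, 16:35-18:10.
Arjun ∩ Gabriel ∩ Nikolai ∩ Lila ∩ Esperanza: 10:25-15:25, 16:35-18:10.
Arjun ∩ Gabriel ∩ Nikolai ∩ Lila ∩ Esperanza ∩ Sofia: 10:25-15:25, 16:35-18:05.
Arjun ∩ Gabriel ∩ Nikolai ∩ Lila ∩ Esperanza ∩ Sofia ∩ Nadia: 10:25-13:55, 14:10-15:25, 16:35-18:05.
Summing the common windows: 210 + 75 + 90 = 375 minutes.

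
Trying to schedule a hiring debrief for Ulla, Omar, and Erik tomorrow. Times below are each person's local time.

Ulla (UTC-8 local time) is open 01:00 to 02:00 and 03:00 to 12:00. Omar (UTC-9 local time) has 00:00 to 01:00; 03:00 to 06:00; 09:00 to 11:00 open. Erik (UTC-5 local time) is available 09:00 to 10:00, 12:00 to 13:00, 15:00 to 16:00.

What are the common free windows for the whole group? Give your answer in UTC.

14:00-15:00

Ulla in UTC: 09:00-10:00, 11:00-20:00 (add 8h to convert from UTC-8).
Omar in UTC: 09:00-10:00, 12:00-15:00, 18:00-20:00 (add 9h to convert from UTC-9).
Erik in UTC: 14:00-15:00, 17:00-18:00, 20:00-21:00 (add 5h to convert from UTC-5).
Ulla ∩ Omar: 09:00-10:00, 12:00-15:00, 18:00-20:00.
Ulla ∩ Omar ∩ Erik: 14:00-15:00.
Those are the intersection windows.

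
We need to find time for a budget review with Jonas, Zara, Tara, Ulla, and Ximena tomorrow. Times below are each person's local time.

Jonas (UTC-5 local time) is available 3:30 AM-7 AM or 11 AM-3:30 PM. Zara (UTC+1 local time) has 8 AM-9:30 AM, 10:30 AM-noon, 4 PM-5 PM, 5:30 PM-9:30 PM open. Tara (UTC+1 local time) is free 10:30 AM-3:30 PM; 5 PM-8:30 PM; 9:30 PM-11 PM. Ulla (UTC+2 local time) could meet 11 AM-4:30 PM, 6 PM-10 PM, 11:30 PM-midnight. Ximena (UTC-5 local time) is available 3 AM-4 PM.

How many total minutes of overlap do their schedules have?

Jonas in UTC: 08:30-12:00, 16:00-20:30 (add 5h to convert from UTC-5).
Zara in UTC: 07:00-08:30, 09:30-11:00, 15:00-16:00, 16:30-20:30 (subtract 1h to convert from UTC+1).
Tara in UTC: 09:30-14:30, 16:00-19:30, 20:30-22:00 (subtract 1h to convert from UTC+1).
Ulla in UTC: 09:00-14:30, 16:00-20:00, 21:30-22:00 (subtract 2h to convert from UTC+2).
Ximena in UTC: 08:00-21:00 (add 5h to convert from UTC-5).
Jonas ∩ Zara: 09:30-11:00, 16:30-20:30.
Jonas ∩ Zara ∩ Tara: 09:30-11:00, 16:30-19:30.
Jonas ∩ Zara ∩ Tara ∩ Ulla: 09:30-11:00, 16:30-19:30.
Jonas ∩ Zara ∩ Tara ∩ Ulla ∩ Ximena: 09:30-11:00, 16:30-19:30.
Summing the common windows: 90 + 180 = 270 minutes.

270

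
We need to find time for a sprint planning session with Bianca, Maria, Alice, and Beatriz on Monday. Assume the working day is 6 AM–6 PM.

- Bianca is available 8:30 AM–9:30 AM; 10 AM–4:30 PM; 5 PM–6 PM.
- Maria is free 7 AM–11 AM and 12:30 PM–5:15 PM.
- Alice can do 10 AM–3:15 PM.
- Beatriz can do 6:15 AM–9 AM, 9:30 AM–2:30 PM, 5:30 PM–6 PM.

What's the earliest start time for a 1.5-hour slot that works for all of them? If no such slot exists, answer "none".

12:30

Bianca ∩ Maria: 08:30-09:30, 10:00-11:00, 12:30-16:30, 17:00-17:15.
Bianca ∩ Maria ∩ Alice: 10:00-11:00, 12:30-15:15.
Bianca ∩ Maria ∩ Alice ∩ Beatriz: 10:00-11:00, 12:30-14:30.
The first common window of at least 90 minutes is 12:30-14:30, so the earliest start is 12:30.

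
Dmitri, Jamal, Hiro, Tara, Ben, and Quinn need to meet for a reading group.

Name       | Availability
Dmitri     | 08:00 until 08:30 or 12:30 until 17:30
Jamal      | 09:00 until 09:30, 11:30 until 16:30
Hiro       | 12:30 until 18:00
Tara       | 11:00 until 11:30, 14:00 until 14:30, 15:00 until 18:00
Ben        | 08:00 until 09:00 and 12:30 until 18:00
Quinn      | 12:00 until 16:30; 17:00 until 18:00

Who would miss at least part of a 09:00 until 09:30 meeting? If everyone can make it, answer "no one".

Ben, Dmitri, Hiro, Quinn, Tara

Dmitri: not fully free for 09:00-09:30. Jamal: free for 09:00-09:30. Hiro: not fully free for 09:00-09:30. Tara: not fully free for 09:00-09:30. Ben: not fully free for 09:00-09:30. Quinn: not fully free for 09:00-09:30.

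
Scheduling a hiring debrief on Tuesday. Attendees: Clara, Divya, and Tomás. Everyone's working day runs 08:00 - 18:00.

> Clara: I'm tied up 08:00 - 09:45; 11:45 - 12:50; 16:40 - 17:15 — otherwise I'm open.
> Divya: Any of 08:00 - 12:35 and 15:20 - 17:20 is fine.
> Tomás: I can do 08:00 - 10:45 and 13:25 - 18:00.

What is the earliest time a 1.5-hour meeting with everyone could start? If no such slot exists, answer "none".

Clara free: 09:45-11:45, 12:50-16:40, 17:15-18:00 (invert busy blocks within the working day).
Divya free: 08:00-12:35, 15:20-17:20.
Tomás free: 08:00-10:45, 13:25-18:00.
Clara ∩ Divya: 09:45-11:45, 15:20-16:40, 17:15-17:20.
Clara ∩ Divya ∩ Tomás: 09:45-10:45, 15:20-16:40, 17:15-17:20.
So the common availability across everyone is 09:45-10:45, 15:20-16:40, 17:15-17:20.
No common window is at least 90 minutes long.

none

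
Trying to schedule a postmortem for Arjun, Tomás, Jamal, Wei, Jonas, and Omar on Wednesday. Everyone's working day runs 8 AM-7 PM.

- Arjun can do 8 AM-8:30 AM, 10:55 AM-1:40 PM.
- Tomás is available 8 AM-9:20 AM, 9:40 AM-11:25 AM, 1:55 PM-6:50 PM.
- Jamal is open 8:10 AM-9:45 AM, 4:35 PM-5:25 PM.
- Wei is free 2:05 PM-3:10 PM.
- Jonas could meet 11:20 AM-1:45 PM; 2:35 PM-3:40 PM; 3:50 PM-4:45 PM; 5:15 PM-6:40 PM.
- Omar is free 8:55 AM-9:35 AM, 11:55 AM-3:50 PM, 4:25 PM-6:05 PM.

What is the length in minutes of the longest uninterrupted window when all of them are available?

Arjun ∩ Tomás: 08:00-08:30, 10:55-11:25.
Arjun ∩ Tomás ∩ Jamal: 08:10-08:30.
Arjun ∩ Tomás ∩ Jamal ∩ Wei: ∅.
Arjun ∩ Tomás ∩ Jamal ∩ Wei ∩ Jonas: ∅.
Arjun ∩ Tomás ∩ Jamal ∩ Wei ∩ Jonas ∩ Omar: ∅.
There is no time when everyone is free.
No common window exists, so the longest block is 0 minutes.

0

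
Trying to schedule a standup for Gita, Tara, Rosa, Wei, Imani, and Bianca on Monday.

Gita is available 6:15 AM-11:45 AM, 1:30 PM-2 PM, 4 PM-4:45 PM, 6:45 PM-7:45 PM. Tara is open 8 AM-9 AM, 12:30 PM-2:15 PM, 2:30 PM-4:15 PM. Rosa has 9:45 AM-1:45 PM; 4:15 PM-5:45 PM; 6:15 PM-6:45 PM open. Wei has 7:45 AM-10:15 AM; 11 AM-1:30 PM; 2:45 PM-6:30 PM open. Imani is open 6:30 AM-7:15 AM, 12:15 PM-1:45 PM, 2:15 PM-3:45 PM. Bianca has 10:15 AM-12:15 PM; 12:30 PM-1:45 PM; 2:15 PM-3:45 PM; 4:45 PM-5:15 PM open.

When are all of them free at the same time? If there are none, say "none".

none

Gita ∩ Tara: 08:00-09:00, 13:30-14:00, 16:00-16:15.
Gita ∩ Tara ∩ Rosa: 13:30-13:45.
Gita ∩ Tara ∩ Rosa ∩ Wei: ∅.
Gita ∩ Tara ∩ Rosa ∩ Wei ∩ Imani: ∅.
Gita ∩ Tara ∩ Rosa ∩ Wei ∩ Imani ∩ Bianca: ∅.
There is no time when everyone is free.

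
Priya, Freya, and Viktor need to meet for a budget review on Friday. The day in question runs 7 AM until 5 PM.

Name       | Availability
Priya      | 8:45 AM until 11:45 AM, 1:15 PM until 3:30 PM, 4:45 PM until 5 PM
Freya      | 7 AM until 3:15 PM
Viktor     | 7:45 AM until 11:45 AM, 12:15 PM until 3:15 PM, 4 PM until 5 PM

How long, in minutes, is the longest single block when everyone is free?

180

Priya ∩ Freya: 08:45-11:45, 13:15-15:15.
Priya ∩ Freya ∩ Viktor: 08:45-11:45, 13:15-15:15.
Those are the intersection windows.
The longest is 08:45-11:45 at 180 minutes.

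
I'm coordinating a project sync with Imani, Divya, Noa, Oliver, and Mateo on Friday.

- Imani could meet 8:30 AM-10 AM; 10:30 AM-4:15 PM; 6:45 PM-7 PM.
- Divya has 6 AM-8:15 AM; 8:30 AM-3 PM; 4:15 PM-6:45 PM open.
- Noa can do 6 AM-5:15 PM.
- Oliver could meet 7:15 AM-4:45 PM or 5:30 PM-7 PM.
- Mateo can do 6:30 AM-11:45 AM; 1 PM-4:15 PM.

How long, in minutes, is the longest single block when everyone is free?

120

Imani ∩ Divya: 08:30-10:00, 10:30-15:00.
Imani ∩ Divya ∩ Noa: 08:30-10:00, 10:30-15:00.
Imani ∩ Divya ∩ Noa ∩ Oliver: 08:30-10:00, 10:30-15:00.
Imani ∩ Divya ∩ Noa ∩ Oliver ∩ Mateo: 08:30-10:00, 10:30-11:45, 13:00-15:00.
Those are the intersection windows.
The longest is 13:00-15:00 at 120 minutes.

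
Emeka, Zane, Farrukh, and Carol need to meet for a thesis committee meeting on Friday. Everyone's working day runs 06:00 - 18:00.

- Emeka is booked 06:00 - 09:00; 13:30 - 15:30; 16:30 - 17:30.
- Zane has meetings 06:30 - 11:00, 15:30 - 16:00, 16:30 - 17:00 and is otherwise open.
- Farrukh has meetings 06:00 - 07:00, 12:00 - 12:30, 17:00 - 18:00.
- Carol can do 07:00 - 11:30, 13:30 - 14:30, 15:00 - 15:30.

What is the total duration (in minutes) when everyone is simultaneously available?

30

Emeka free: 09:00-13:30, 15:30-16:30, 17:30-18:00 (invert busy blocks within the working day).
Zane free: 06:00-06:30, 11:00-15:30, 16:00-16:30, 17:00-18:00 (invert busy blocks within the working day).
Farrukh free: 07:00-12:00, 12:30-17:00 (invert busy blocks within the working day).
Carol free: 07:00-11:30, 13:30-14:30, 15:00-15:30.
Emeka ∩ Zane: 11:00-13:30, 16:00-16:30, 17:30-18:00.
Emeka ∩ Zane ∩ Farrukh: 11:00-12:00, 12:30-13:30, 16:00-16:30.
Emeka ∩ Zane ∩ Farrukh ∩ Carol: 11:00-11:30.
Those are the intersection windows.
That's a single block of 30 minutes.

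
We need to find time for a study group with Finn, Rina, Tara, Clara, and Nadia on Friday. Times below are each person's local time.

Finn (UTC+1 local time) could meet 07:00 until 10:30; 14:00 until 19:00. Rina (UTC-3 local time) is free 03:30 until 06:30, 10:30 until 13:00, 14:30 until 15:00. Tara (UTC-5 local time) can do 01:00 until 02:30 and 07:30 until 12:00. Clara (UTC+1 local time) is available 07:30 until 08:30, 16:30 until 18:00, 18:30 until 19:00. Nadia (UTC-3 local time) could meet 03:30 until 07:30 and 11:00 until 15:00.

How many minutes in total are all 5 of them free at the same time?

Finn in UTC: 06:00-09:30, 13:00-18:00 (subtract 1h to convert from UTC+1).
Rina in UTC: 06:30-09:30, 13:30-16:00, 17:30-18:00 (add 3h to convert from UTC-3).
Tara in UTC: 06:00-07:30, 12:30-17:00 (add 5h to convert from UTC-5).
Clara in UTC: 06:30-07:30, 15:30-17:00, 17:30-18:00 (subtract 1h to convert from UTC+1).
Nadia in UTC: 06:30-10:30, 14:00-18:00 (add 3h to convert from UTC-3).
Finn ∩ Rina: 06:30-09:30, 13:30-16:00, 17:30-18:00.
Finn ∩ Rina ∩ Tara: 06:30-07:30, 13:30-16:00.
Finn ∩ Rina ∩ Tara ∩ Clara: 06:30-07:30, 15:30-16:00.
Finn ∩ Rina ∩ Tara ∩ Clara ∩ Nadia: 06:30-07:30, 15:30-16:00.
Summing the common windows: 60 + 30 = 90 minutes.

90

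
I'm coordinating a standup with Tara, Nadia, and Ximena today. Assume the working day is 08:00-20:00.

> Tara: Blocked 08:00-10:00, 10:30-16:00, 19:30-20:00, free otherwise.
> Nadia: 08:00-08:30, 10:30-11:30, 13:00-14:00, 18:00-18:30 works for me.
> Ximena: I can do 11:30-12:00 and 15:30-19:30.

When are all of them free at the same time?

18:00-18:30

Tara free: 10:00-10:30, 16:00-19:30 (invert busy blocks within the working day).
Nadia free: 08:00-08:30, 10:30-11:30, 13:00-14:00, 18:00-18:30.
Ximena free: 11:30-12:00, 15:30-19:30.
Tara ∩ Nadia: 18:00-18:30.
Tara ∩ Nadia ∩ Ximena: 18:00-18:30.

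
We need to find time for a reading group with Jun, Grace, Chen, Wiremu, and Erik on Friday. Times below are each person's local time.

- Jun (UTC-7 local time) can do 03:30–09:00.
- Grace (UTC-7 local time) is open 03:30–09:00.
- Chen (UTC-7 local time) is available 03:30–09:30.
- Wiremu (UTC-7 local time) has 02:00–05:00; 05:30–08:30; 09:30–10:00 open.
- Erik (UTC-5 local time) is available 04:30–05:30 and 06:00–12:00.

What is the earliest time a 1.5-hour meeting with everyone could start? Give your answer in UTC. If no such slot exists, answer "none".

Jun in UTC: 10:30-16:00 (add 7h to convert from UTC-7).
Grace in UTC: 10:30-16:00 (add 7h to convert from UTC-7).
Chen in UTC: 10:30-16:30 (add 7h to convert from UTC-7).
Wiremu in UTC: 09:00-12:00, 12:30-15:30, 16:30-17:00 (add 7h to convert from UTC-7).
Erik in UTC: 09:30-10:30, 11:00-17:00 (add 5h to convert from UTC-5).
Jun ∩ Grace: 10:30-16:00.
Jun ∩ Grace ∩ Chen: 10:30-16:00.
Jun ∩ Grace ∩ Chen ∩ Wiremu: 10:30-12:00, 12:30-15:30.
Jun ∩ Grace ∩ Chen ∩ Wiremu ∩ Erik: 11:00-12:00, 12:30-15:30.
The first common window of at least 90 minutes is 12:30-15:30, so the earliest start is 12:30.

12:30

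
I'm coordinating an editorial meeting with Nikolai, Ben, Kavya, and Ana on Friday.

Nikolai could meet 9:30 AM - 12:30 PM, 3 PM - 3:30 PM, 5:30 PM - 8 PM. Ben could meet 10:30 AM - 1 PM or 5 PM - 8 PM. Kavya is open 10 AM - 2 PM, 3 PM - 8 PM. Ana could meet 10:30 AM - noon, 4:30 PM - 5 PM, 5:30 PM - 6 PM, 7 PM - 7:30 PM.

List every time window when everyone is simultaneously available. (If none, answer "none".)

10:30-12:00, 17:30-18:00, 19:00-19:30

Nikolai ∩ Ben: 10:30-12:30, 17:30-20:00.
Nikolai ∩ Ben ∩ Kavya: 10:30-12:30, 17:30-20:00.
Nikolai ∩ Ben ∩ Kavya ∩ Ana: 10:30-12:00, 17:30-18:00, 19:00-19:30.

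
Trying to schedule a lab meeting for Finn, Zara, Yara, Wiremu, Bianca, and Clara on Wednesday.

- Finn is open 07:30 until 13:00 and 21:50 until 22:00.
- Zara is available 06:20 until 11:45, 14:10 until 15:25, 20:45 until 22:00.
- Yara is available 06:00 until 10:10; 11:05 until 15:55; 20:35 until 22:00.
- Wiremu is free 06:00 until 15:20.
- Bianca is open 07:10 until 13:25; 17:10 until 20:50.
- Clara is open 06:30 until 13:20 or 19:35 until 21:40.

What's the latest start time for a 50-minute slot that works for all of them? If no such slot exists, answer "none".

Finn ∩ Zara: 07:30-11:45, 21:50-22:00.
Finn ∩ Zara ∩ Yara: 07:30-10:10, 11:05-11:45, 21:50-22:00.
Finn ∩ Zara ∩ Yara ∩ Wiremu: 07:30-10:10, 11:05-11:45.
Finn ∩ Zara ∩ Yara ∩ Wiremu ∩ Bianca: 07:30-10:10, 11:05-11:45.
Finn ∩ Zara ∩ Yara ∩ Wiremu ∩ Bianca ∩ Clara: 07:30-10:10, 11:05-11:45.
So the common availability across everyone is 07:30-10:10, 11:05-11:45.
The last common window of at least 50 minutes is 07:30-10:10; a 50-minute meeting can start as late as 09:20 and still end by 10:10.

09:20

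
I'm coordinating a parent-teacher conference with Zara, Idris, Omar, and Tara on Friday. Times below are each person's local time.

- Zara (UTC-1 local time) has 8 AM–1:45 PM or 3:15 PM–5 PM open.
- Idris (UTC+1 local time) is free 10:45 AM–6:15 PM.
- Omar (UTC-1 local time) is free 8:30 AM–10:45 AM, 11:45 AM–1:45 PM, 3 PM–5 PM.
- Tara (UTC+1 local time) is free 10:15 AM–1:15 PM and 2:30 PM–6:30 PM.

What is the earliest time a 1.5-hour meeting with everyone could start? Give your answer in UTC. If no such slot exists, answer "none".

09:45

Zara in UTC: 09:00-14:45, 16:15-18:00 (add 1h to convert from UTC-1).
Idris in UTC: 09:45-17:15 (subtract 1h to convert from UTC+1).
Omar in UTC: 09:30-11:45, 12:45-14:45, 16:00-18:00 (add 1h to convert from UTC-1).
Tara in UTC: 09:15-12:15, 13:30-17:30 (subtract 1h to convert from UTC+1).
Zara ∩ Idris: 09:45-14:45, 16:15-17:15.
Zara ∩ Idris ∩ Omar: 09:45-11:45, 12:45-14:45, 16:15-17:15.
Zara ∩ Idris ∩ Omar ∩ Tara: 09:45-11:45, 13:30-14:45, 16:15-17:15.
The first common window of at least 90 minutes is 09:45-11:45, so the earliest start is 09:45.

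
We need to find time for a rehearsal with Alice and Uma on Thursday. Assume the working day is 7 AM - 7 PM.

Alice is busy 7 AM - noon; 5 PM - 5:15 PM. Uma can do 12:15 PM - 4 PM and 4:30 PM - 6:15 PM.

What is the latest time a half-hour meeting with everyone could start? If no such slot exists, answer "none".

Alice free: 12:00-17:00, 17:15-19:00 (invert busy blocks within the working day).
Uma free: 12:15-16:00, 16:30-18:15.
Alice ∩ Uma: 12:15-16:00, 16:30-17:00, 17:15-18:15.
The last common window of at least 30 minutes is 17:15-18:15; a 30-minute meeting can start as late as 17:45 and still end by 18:15.

17:45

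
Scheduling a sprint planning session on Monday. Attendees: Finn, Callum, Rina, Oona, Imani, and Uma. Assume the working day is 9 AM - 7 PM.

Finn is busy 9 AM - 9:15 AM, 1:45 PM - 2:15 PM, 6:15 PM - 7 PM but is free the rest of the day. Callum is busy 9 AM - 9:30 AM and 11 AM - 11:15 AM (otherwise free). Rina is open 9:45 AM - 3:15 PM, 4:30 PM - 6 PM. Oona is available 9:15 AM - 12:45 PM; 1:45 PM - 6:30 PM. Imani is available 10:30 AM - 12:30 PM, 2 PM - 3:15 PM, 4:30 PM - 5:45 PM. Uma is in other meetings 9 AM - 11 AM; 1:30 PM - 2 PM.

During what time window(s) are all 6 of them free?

Finn free: 09:15-13:45, 14:15-18:15 (invert busy blocks within the working day).
Callum free: 09:30-11:00, 11:15-19:00 (invert busy blocks within the working day).
Rina free: 09:45-15:15, 16:30-18:00.
Oona free: 09:15-12:45, 13:45-18:30.
Imani free: 10:30-12:30, 14:00-15:15, 16:30-17:45.
Uma free: 11:00-13:30, 14:00-19:00 (invert busy blocks within the working day).
Finn ∩ Callum: 09:30-11:00, 11:15-13:45, 14:15-18:15.
Finn ∩ Callum ∩ Rina: 09:45-11:00, 11:15-13:45, 14:15-15:15, 16:30-18:00.
Finn ∩ Callum ∩ Rina ∩ Oona: 09:45-11:00, 11:15-12:45, 14:15-15:15, 16:30-18:00.
Finn ∩ Callum ∩ Rina ∩ Oona ∩ Imani: 10:30-11:00, 11:15-12:30, 14:15-15:15, 16:30-17:45.
Finn ∩ Callum ∩ Rina ∩ Oona ∩ Imani ∩ Uma: 11:15-12:30, 14:15-15:15, 16:30-17:45.
So the common availability across everyone is 11:15-12:30, 14:15-15:15, 16:30-17:45.

11:15-12:30, 14:15-15:15, 16:30-17:45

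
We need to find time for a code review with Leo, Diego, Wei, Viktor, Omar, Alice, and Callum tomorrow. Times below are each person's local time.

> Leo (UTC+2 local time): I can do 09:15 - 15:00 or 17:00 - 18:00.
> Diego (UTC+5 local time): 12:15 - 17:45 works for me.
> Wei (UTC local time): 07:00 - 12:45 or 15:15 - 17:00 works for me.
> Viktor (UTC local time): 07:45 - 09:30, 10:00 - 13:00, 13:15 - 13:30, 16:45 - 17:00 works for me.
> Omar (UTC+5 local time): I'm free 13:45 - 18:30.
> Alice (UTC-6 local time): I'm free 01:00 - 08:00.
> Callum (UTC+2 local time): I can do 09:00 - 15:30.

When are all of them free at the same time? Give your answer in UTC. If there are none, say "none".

Leo in UTC: 07:15-13:00, 15:00-16:00 (subtract 2h to convert from UTC+2).
Diego in UTC: 07:15-12:45 (subtract 5h to convert from UTC+5).
Wei in UTC: 07:00-12:45, 15:15-17:00.
Viktor in UTC: 07:45-09:30, 10:00-13:00, 13:15-13:30, 16:45-17:00.
Omar in UTC: 08:45-13:30 (subtract 5h to convert from UTC+5).
Alice in UTC: 07:00-14:00 (add 6h to convert from UTC-6).
Callum in UTC: 07:00-13:30 (subtract 2h to convert from UTC+2).
Leo ∩ Diego: 07:15-12:45.
Leo ∩ Diego ∩ Wei: 07:15-12:45.
Leo ∩ Diego ∩ Wei ∩ Viktor: 07:45-09:30, 10:00-12:45.
Leo ∩ Diego ∩ Wei ∩ Viktor ∩ Omar: 08:45-09:30, 10:00-12:45.
Leo ∩ Diego ∩ Wei ∩ Viktor ∩ Omar ∩ Alice: 08:45-09:30, 10:00-12:45.
Leo ∩ Diego ∩ Wei ∩ Viktor ∩ Omar ∩ Alice ∩ Callum: 08:45-09:30, 10:00-12:45.

08:45-09:30, 10:00-12:45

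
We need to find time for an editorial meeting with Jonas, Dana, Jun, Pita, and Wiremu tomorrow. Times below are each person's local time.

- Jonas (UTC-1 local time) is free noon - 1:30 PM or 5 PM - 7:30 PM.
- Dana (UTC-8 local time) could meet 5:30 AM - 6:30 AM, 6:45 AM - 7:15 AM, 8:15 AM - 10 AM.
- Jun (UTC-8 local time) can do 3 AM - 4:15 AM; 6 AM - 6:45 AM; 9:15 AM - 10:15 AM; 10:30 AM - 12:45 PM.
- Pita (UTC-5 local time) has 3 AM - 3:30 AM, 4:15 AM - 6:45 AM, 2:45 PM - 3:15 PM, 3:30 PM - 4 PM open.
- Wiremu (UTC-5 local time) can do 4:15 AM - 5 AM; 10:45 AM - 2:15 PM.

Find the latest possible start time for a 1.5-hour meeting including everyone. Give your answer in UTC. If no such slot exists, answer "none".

none

Jonas in UTC: 13:00-14:30, 18:00-20:30 (add 1h to convert from UTC-1).
Dana in UTC: 13:30-14:30, 14:45-15:15, 16:15-18:00 (add 8h to convert from UTC-8).
Jun in UTC: 11:00-12:15, 14:00-14:45, 17:15-18:15, 18:30-20:45 (add 8h to convert from UTC-8).
Pita in UTC: 08:00-08:30, 09:15-11:45, 19:45-20:15, 20:30-21:00 (add 5h to convert from UTC-5).
Wiremu in UTC: 09:15-10:00, 15:45-19:15 (add 5h to convert from UTC-5).
Jonas ∩ Dana: 13:30-14:30.
Jonas ∩ Dana ∩ Jun: 14:00-14:30.
Jonas ∩ Dana ∩ Jun ∩ Pita: ∅.
Jonas ∩ Dana ∩ Jun ∩ Pita ∩ Wiremu: ∅.
There is no time when everyone is free.
No common window is at least 90 minutes long.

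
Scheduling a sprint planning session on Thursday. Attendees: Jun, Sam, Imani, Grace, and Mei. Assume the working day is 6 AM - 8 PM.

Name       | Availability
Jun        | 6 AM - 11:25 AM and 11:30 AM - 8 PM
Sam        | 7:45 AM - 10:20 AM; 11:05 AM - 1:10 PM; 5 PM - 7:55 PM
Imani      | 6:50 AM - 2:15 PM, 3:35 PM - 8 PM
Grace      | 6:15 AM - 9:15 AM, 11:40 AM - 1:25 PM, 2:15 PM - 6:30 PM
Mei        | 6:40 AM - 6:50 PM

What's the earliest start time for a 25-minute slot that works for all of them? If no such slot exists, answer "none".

Jun ∩ Sam: 07:45-10:20, 11:05-11:25, 11:30-13:10, 17:00-19:55.
Jun ∩ Sam ∩ Imani: 07:45-10:20, 11:05-11:25, 11:30-13:10, 17:00-19:55.
Jun ∩ Sam ∩ Imani ∩ Grace: 07:45-09:15, 11:40-13:10, 17:00-18:30.
Jun ∩ Sam ∩ Imani ∩ Grace ∩ Mei: 07:45-09:15, 11:40-13:10, 17:00-18:30.
Those are the intersection windows.
The first common window of at least 25 minutes is 07:45-09:15, so the earliest start is 07:45.

07:45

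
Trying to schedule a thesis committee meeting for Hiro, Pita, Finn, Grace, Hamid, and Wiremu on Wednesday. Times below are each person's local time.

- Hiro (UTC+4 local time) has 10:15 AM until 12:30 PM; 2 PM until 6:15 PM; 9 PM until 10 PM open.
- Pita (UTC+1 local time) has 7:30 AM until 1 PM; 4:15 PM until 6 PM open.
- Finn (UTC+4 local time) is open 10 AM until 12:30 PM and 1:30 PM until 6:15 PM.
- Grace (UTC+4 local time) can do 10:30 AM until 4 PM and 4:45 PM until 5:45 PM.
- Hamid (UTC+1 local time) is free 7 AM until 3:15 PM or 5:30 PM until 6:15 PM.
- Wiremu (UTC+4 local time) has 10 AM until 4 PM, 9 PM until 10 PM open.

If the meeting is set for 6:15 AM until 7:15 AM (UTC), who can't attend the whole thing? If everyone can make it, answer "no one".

Grace, Pita

Hiro in UTC: 06:15-08:30, 10:00-14:15, 17:00-18:00 (subtract 4h to convert from UTC+4).
Pita in UTC: 06:30-12:00, 15:15-17:00 (subtract 1h to convert from UTC+1).
Finn in UTC: 06:00-08:30, 09:30-14:15 (subtract 4h to convert from UTC+4).
Grace in UTC: 06:30-12:00, 12:45-13:45 (subtract 4h to convert from UTC+4).
Hamid in UTC: 06:00-14:15, 16:30-17:15 (subtract 1h to convert from UTC+1).
Wiremu in UTC: 06:00-12:00, 17:00-18:00 (subtract 4h to convert from UTC+4).
Hiro: free for 06:15-07:15. Pita: not fully free for 06:15-07:15. Finn: free for 06:15-07:15. Grace: not fully free for 06:15-07:15. Hamid: free for 06:15-07:15. Wiremu: free for 06:15-07:15.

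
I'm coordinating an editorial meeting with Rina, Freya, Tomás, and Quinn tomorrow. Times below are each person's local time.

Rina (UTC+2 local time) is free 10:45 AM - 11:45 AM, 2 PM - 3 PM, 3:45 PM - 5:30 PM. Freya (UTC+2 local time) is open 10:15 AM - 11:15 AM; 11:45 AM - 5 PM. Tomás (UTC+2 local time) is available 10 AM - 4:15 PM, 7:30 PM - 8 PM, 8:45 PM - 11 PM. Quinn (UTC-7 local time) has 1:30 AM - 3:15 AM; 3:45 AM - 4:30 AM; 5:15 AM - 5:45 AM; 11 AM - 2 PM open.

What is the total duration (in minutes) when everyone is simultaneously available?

60

Rina in UTC: 08:45-09:45, 12:00-13:00, 13:45-15:30 (subtract 2h to convert from UTC+2).
Freya in UTC: 08:15-09:15, 09:45-15:00 (subtract 2h to convert from UTC+2).
Tomás in UTC: 08:00-14:15, 17:30-18:00, 18:45-21:00 (subtract 2h to convert from UTC+2).
Quinn in UTC: 08:30-10:15, 10:45-11:30, 12:15-12:45, 18:00-21:00 (add 7h to convert from UTC-7).
Rina ∩ Freya: 08:45-09:15, 12:00-13:00, 13:45-15:00.
Rina ∩ Freya ∩ Tomás: 08:45-09:15, 12:00-13:00, 13:45-14:15.
Rina ∩ Freya ∩ Tomás ∩ Quinn: 08:45-09:15, 12:15-12:45.
Summing the common windows: 30 + 30 = 60 minutes.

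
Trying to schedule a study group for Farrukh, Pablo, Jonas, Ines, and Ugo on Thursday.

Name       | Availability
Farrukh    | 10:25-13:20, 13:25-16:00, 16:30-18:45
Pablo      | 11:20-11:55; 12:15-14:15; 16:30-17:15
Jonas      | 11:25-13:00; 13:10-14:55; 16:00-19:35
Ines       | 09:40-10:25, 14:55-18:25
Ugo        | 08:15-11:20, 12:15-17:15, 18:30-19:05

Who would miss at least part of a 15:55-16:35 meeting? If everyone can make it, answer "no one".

Farrukh, Jonas, Pablo

Farrukh: not fully free for 15:55-16:35. Pablo: not fully free for 15:55-16:35. Jonas: not fully free for 15:55-16:35. Ines: free for 15:55-16:35. Ugo: free for 15:55-16:35.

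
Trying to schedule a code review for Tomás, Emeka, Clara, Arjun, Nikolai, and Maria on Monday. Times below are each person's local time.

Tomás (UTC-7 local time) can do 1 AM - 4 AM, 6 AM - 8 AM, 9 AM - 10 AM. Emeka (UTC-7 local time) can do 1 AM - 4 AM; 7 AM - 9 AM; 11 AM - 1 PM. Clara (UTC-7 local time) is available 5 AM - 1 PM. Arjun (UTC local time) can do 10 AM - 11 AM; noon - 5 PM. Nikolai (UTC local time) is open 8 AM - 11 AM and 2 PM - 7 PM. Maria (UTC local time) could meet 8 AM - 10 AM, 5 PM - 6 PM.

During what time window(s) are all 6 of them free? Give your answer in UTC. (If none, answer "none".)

none

Tomás in UTC: 08:00-11:00, 13:00-15:00, 16:00-17:00 (add 7h to convert from UTC-7).
Emeka in UTC: 08:00-11:00, 14:00-16:00, 18:00-20:00 (add 7h to convert from UTC-7).
Clara in UTC: 12:00-20:00 (add 7h to convert from UTC-7).
Arjun in UTC: 10:00-11:00, 12:00-17:00.
Nikolai in UTC: 08:00-11:00, 14:00-19:00.
Maria in UTC: 08:00-10:00, 17:00-18:00.
Tomás ∩ Emeka: 08:00-11:00, 14:00-15:00.
Tomás ∩ Emeka ∩ Clara: 14:00-15:00.
Tomás ∩ Emeka ∩ Clara ∩ Arjun: 14:00-15:00.
Tomás ∩ Emeka ∩ Clara ∩ Arjun ∩ Nikolai: 14:00-15:00.
Tomás ∩ Emeka ∩ Clara ∩ Arjun ∩ Nikolai ∩ Maria: ∅.
There is no time when everyone is free.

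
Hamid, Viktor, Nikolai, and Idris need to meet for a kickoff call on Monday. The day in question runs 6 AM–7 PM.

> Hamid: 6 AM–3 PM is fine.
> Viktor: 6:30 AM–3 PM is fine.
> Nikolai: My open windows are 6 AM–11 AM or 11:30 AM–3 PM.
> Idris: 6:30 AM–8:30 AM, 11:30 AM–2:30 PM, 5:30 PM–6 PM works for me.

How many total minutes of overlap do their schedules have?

300

Hamid ∩ Viktor: 06:30-15:00.
Hamid ∩ Viktor ∩ Nikolai: 06:30-11:00, 11:30-15:00.
Hamid ∩ Viktor ∩ Nikolai ∩ Idris: 06:30-08:30, 11:30-14:30.
Those are the intersection windows.
Summing the common windows: 120 + 180 = 300 minutes.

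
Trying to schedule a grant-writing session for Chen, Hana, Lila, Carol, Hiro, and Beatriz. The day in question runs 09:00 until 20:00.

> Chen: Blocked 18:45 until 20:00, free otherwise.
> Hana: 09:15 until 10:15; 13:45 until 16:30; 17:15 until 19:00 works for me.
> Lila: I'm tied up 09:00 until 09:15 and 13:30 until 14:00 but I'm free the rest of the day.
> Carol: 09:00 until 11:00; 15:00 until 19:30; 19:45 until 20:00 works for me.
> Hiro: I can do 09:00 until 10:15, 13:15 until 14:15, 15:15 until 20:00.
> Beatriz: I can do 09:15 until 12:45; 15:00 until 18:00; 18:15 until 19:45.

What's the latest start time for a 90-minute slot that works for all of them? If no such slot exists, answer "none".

none

Chen free: 09:00-18:45 (invert busy blocks within the working day).
Hana free: 09:15-10:15, 13:45-16:30, 17:15-19:00.
Lila free: 09:15-13:30, 14:00-20:00 (invert busy blocks within the working day).
Carol free: 09:00-11:00, 15:00-19:30, 19:45-20:00.
Hiro free: 09:00-10:15, 13:15-14:15, 15:15-20:00.
Beatriz free: 09:15-12:45, 15:00-18:00, 18:15-19:45.
Chen ∩ Hana: 09:15-10:15, 13:45-16:30, 17:15-18:45.
Chen ∩ Hana ∩ Lila: 09:15-10:15, 14:00-16:30, 17:15-18:45.
Chen ∩ Hana ∩ Lila ∩ Carol: 09:15-10:15, 15:00-16:30, 17:15-18:45.
Chen ∩ Hana ∩ Lila ∩ Carol ∩ Hiro: 09:15-10:15, 15:15-16:30, 17:15-18:45.
Chen ∩ Hana ∩ Lila ∩ Carol ∩ Hiro ∩ Beatriz: 09:15-10:15, 15:15-16:30, 17:15-18:00, 18:15-18:45.
No common window is at least 90 minutes long.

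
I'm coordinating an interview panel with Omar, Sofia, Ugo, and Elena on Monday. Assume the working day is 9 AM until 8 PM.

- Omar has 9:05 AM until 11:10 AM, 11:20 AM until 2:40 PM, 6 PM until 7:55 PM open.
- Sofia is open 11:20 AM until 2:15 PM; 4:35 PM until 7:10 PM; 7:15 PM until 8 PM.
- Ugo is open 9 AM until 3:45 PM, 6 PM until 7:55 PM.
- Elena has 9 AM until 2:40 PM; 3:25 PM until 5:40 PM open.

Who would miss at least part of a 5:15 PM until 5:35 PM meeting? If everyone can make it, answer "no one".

Omar: not fully free for 17:15-17:35. Sofia: free for 17:15-17:35. Ugo: not fully free for 17:15-17:35. Elena: free for 17:15-17:35.

Omar, Ugo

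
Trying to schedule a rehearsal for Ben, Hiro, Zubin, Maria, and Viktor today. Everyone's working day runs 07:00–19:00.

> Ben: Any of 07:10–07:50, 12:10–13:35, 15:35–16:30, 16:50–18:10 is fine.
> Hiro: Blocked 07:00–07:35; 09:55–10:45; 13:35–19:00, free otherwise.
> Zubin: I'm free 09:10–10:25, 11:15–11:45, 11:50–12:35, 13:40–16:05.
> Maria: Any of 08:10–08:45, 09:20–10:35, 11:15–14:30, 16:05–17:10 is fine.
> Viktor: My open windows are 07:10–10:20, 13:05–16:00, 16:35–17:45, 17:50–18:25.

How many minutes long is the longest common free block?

0

Ben free: 07:10-07:50, 12:10-13:35, 15:35-16:30, 16:50-18:10.
Hiro free: 07:35-09:55, 10:45-13:35 (invert busy blocks within the working day).
Zubin free: 09:10-10:25, 11:15-11:45, 11:50-12:35, 13:40-16:05.
Maria free: 08:10-08:45, 09:20-10:35, 11:15-14:30, 16:05-17:10.
Viktor free: 07:10-10:20, 13:05-16:00, 16:35-17:45, 17:50-18:25.
Ben ∩ Hiro: 07:35-07:50, 12:10-13:35.
Ben ∩ Hiro ∩ Zubin: 12:10-12:35.
Ben ∩ Hiro ∩ Zubin ∩ Maria: 12:10-12:35.
Ben ∩ Hiro ∩ Zubin ∩ Maria ∩ Viktor: ∅.
There is no time when everyone is free.
No common window exists, so the longest block is 0 minutes.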